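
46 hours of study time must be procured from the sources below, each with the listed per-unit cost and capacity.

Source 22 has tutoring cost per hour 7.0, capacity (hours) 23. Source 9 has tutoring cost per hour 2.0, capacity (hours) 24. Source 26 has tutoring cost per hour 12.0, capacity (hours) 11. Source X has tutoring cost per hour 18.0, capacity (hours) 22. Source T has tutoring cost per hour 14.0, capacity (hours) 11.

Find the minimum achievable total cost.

202

Fill from the cheapest source first.
Take 24 from Source 9 at 2.0 — need 22 more.
Source 22 at 7.0: take 22 of its 23 — requirement met.
Source 26, Source T, Source X: unused.
Cost = 24×2.0 + 22×7.0 = 202.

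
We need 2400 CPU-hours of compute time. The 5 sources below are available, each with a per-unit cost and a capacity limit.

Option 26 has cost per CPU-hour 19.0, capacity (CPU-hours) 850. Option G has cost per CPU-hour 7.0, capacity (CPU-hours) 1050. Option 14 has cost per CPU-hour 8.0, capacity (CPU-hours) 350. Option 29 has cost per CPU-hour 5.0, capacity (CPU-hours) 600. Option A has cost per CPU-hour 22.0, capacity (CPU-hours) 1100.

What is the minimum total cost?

Fill from the cheapest source first.
Option 29 (5.0): use full 600 → 1800 CPU-hours to go.
Option G (7.0): use full 1050 → 750 CPU-hours to go.
Option 14 at 8.0: take all 350 CPU-hours → 400 still needed.
Option 26 at 19.0: take 400 of its 850 → requirement met.
Option A: unused.
Cost = 600×5.0 + 1050×7.0 + 350×8.0 + 400×19.0 = 20750.

20750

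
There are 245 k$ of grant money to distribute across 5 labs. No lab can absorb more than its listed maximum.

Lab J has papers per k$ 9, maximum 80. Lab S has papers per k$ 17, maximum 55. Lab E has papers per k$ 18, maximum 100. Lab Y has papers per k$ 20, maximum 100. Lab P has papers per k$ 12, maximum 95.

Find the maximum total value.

4565

Rank by papers per k$: Lab Y 20 > Lab E 18 > Lab S 17 > Lab P 12 > Lab J 9.
Lab Y takes 100 to reach its cap of 100 → 145 left.
Lab E: +100 to 100 (cap) → 45 left.
Lab S: +45 (room for 55) → 45. Pool exhausted.
Total = 17×45 + 18×100 + 20×100 = 4565.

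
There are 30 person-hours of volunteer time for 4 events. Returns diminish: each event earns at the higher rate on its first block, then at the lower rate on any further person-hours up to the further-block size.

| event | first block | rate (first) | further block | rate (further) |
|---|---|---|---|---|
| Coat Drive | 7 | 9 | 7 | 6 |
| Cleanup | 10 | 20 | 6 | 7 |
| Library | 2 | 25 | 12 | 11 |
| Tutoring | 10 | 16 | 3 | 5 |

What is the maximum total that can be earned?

498

Treat each block as its own option and order by rate: Library/T1 25 > Cleanup/T1 20 > Tutoring/T1 16 > Library/T2 11 > Coat Drive/T1 9 > Cleanup/T2 7 > Coat Drive/T2 6 > Tutoring/T2 5.
Library/T1 (25): +2 ; 28 left.
Cleanup T1 at 20: fill all 10 ; 18 left.
Fill Tutoring T1 block (10 at 16) ; 8 left.
Library/T2: +8 of 12 at 11; pool empty.
Total = 25×2 + 20×10 + 16×10 + 11×8 = 498.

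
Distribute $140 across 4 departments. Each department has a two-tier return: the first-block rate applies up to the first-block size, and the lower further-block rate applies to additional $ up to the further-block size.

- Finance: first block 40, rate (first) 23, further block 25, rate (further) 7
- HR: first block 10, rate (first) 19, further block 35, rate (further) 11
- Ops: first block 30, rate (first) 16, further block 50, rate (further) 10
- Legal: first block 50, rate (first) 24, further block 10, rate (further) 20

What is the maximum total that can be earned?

2990

Treat each block as its own option and order by rate: Legal/tier1 24 > Finance/tier1 23 > Legal/tier2 20 > HR/tier1 19 > Ops/tier1 16 > HR/tier2 11 > Ops/tier2 10 > Finance/tier2 7.
Fill Legal tier1 block (50 at 24) — 90 left.
Finance tier1 at 23: fill all 40 — 50 left.
Fill Legal tier2 block (10 at 20) — 40 left.
HR/tier1 (19): +10 — 30 left.
Ops tier1 at 16: fill all 30 — 0 left.
Total = 24×50 + 23×40 + 20×10 + 19×10 + 16×30 = 2990.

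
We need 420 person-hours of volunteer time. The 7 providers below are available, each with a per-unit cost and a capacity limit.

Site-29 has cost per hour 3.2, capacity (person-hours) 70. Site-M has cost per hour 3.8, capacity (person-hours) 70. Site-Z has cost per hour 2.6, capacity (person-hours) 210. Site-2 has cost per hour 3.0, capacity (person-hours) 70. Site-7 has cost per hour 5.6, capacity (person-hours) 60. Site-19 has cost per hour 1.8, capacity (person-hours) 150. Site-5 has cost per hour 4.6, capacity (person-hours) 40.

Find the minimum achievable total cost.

996

Use providers in increasing cost order.
Site-19 at 1.8: take all 150 person-hours → 270 still needed.
Site-Z at 2.6: take all 210 person-hours → 60 still needed.
Site-2 at 3.0: take 60 of its 70 → requirement met.
Site-29, Site-M, Site-5, Site-7: unused.
Cost = 150×1.8 + 210×2.6 + 60×3.0 = 996.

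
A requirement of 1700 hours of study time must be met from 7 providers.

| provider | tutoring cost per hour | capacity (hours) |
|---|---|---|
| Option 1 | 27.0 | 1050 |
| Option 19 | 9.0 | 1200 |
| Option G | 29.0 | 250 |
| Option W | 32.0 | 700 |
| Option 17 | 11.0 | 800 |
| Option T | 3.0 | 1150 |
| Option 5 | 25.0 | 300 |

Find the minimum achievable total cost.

Fill from the cheapest provider first.
Option T (3.0): use full 1150 ; 550 hours to go.
Option 19 (9.0): take the remaining 550 ; done.
Option 17, Option 5, Option 1, Option G, Option W: unused.
Cost = 1150×3.0 + 550×9.0 = 8400.

8400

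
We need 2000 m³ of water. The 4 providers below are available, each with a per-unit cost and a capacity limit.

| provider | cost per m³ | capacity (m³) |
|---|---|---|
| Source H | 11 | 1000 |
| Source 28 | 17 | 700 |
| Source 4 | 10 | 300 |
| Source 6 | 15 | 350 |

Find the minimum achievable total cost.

Fill from the cheapest provider first.
Source 4 at 10: take all 300 m³ ; 1700 still needed.
Source H (11): use full 1000 ; 700 m³ to go.
Take 350 from Source 6 at 15 ; need 350 more.
Source 28 (17): take the remaining 350 ; done.
Cost = 300×10 + 1000×11 + 350×15 + 350×17 = 25200.

25200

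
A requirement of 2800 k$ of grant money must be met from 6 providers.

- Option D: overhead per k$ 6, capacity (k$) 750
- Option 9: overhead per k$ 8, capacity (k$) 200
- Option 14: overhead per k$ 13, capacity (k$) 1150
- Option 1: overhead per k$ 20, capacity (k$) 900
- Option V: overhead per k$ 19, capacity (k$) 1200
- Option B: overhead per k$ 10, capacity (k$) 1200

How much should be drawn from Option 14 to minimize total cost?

650

Fill from the cheapest provider first.
Option D (6): use full 750 → 2050 k$ to go.
Option 9 (8): use full 200 → 1850 k$ to go.
Option B at 10: take all 1200 k$ → 650 still needed.
Take 650 from Option 14 at 13 to finish.
Option V, Option 1: unused.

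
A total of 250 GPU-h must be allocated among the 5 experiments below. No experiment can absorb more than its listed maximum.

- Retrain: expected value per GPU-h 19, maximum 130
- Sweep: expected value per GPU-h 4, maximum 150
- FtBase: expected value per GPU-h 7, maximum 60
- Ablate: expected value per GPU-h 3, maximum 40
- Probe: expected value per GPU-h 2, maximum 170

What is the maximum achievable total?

3130

Rank by expected value per GPU-h: Retrain 19 > FtBase 7 > Sweep 4 > Ablate 3 > Probe 2.
Retrain: +130 to 130 (cap) → 120 left.
Give FtBase 60 to hit its cap of 60 → 60 left.
Sweep has room for 150 but only 60 remain, so it gets 60.
Total = 19×130 + 4×60 + 7×60 = 3130.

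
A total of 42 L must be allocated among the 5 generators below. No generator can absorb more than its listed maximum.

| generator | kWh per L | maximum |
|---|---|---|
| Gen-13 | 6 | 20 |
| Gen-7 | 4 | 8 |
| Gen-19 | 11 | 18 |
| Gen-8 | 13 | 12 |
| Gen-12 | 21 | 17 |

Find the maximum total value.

Rank by kWh per L: Gen-12 21 > Gen-8 13 > Gen-19 11 > Gen-13 6 > Gen-7 4.
Gen-12: +17 to 17 (cap) — 25 left.
Gen-8: +12 to 12 (cap) — 13 left.
Gen-19: +13 (room for 18) → 13. Pool exhausted.
Total = 11×13 + 13×12 + 21×17 = 656.

656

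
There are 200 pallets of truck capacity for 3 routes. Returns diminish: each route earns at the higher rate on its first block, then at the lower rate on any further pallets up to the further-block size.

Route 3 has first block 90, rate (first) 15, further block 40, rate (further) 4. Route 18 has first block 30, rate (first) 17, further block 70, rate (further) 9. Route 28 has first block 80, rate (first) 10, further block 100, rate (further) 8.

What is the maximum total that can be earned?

2660

Rank every tier by rate: Route 18/tier1 17 > Route 3/tier1 15 > Route 28/tier1 10 > Route 18/tier2 9 > Route 28/tier2 8 > Route 3/tier2 4.
Fill Route 18 tier1 block (30 at 17) ; 170 left.
Route 3/tier1 (15): +90 ; 80 left.
Route 28/tier1 (10): +80 ; 0 left.
Total = 17×30 + 15×90 + 10×80 = 2660.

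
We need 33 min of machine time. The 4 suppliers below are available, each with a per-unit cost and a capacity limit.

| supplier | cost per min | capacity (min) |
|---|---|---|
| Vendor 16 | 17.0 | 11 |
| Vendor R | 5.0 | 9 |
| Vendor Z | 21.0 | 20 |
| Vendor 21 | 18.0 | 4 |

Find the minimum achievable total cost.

Use suppliers in increasing cost order.
Take 9 from Vendor R at 5.0 → need 24 more.
Vendor 16 (17.0): use full 11 → 13 min to go.
Vendor 21 at 18.0: take all 4 min → 9 still needed.
Vendor Z (21.0): take the remaining 9 → done.
Cost = 9×5.0 + 11×17.0 + 4×18.0 + 9×21.0 = 493.

493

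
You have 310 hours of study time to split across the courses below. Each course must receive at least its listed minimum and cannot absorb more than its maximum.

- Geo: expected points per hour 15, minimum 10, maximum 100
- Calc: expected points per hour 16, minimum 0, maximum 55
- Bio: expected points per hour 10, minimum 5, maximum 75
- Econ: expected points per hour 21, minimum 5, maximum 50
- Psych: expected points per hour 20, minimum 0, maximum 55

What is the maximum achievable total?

Meeting every minimum uses 10+0+5+5+0 = 20 hours, leaving 290.
Highest expected points per hour first: Econ 21 > Psych 20 > Calc 16 > Geo 15 > Bio 10.
Econ: +45 to 50 (cap) — 245 left.
Psych: +55 to 55 (cap) — 190 left.
Calc: +55 to 55 (cap) — 135 left.
Geo: +90 to 100 (cap) — 45 left.
Bio has room for 70 more but only 45 remain, so it gets 50.
Total = 15×100 + 16×55 + 10×50 + 21×50 + 20×55 = 5030.

5030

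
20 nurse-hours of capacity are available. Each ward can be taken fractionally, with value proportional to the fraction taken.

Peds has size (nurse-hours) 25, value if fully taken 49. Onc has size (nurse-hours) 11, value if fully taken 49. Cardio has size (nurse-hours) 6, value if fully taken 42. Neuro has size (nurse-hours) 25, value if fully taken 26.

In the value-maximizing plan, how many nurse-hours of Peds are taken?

Rank by value-to-size ratio: Cardio 42/6≈7, Onc 49/11≈4.45, Peds 49/25≈1.96, Neuro 26/25≈1.04.
Cardio: take in full, 6 nurse-hours for value 42 ; 14 left.
Onc: take in full, 11 nurse-hours for value 49 ; 3 left.
3 nurse-hours left: a 3/25 share of Peds gives 49×3/25 = 5.88.

3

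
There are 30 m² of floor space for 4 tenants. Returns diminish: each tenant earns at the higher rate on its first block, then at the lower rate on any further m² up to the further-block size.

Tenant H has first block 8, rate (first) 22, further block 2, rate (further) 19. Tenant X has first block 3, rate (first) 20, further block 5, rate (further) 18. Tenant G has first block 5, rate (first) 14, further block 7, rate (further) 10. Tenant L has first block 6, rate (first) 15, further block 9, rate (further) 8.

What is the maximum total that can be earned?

534

Treat each block as its own option and order by rate: Tenant H/T1 22 > Tenant X/T1 20 > Tenant H/T2 19 > Tenant X/T2 18 > Tenant L/T1 15 > Tenant G/T1 14 > Tenant G/T2 10 > Tenant L/T2 8.
Tenant H T1 at 22: fill all 8 — 22 left.
Tenant X/T1 (20): +3 — 19 left.
Tenant H T2 at 19: fill all 2 — 17 left.
Tenant X/T2 (18): +5 — 12 left.
Fill Tenant L T1 block (6 at 15) — 6 left.
Tenant G T1 at 14: fill all 5 — 1 left.
Tenant G/T2: +1 of 7 at 10; pool empty.
Total = 22×8 + 20×3 + 19×2 + 18×5 + 15×6 + 14×5 + 10×1 = 534.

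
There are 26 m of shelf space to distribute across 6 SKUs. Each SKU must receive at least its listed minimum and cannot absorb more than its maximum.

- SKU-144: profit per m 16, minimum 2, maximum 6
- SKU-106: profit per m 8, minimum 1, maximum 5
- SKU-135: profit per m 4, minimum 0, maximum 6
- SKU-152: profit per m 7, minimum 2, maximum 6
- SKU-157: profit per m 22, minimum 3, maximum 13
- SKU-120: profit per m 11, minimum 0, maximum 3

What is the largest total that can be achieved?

Meeting every minimum uses 2+1+0+2+3+0 = 8 m, leaving 18.
Highest profit per m first: SKU-157 22 > SKU-144 16 > SKU-120 11 > SKU-106 8 > SKU-152 7 > SKU-135 4.
SKU-157: +10 to 13 (cap) — 8 left.
SKU-144: +4 to 6 (cap) — 4 left.
SKU-120 takes 3 more to reach its cap of 3 — 1 left.
SKU-106 has room for 4 more but only 1 remain, so it gets 2.
Total = 16×6 + 8×2 + 7×2 + 22×13 + 11×3 = 445.

445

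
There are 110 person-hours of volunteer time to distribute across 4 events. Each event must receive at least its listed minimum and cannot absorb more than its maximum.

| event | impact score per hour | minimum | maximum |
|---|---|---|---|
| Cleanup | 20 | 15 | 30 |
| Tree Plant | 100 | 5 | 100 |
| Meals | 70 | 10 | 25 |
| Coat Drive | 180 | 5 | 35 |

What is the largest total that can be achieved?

Meeting every minimum uses 15+5+10+5 = 35 person-hours, leaving 75.
Highest impact score per hour first: Coat Drive 180 > Tree Plant 100 > Meals 70 > Cleanup 20.
Give Coat Drive 30 more to hit its cap of 35 ; 45 left.
Tree Plant: +45 (room for 95) → 50. Pool exhausted.
Total = 20×15 + 100×50 + 70×10 + 180×35 = 12300.

12300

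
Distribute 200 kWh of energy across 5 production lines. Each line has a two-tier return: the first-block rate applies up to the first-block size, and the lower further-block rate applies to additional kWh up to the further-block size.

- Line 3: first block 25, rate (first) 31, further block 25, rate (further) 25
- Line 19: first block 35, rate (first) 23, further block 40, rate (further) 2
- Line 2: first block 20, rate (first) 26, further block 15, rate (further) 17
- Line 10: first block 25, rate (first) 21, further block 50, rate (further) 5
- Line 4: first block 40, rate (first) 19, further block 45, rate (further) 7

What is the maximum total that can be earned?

Rank every tier by rate: Line 3/T1 31 > Line 2/T1 26 > Line 3/T2 25 > Line 19/T1 23 > Line 10/T1 21 > Line 4/T1 19 > Line 2/T2 17 > Line 4/T2 7 > Line 10/T2 5 > Line 19/T2 2.
Fill Line 3 T1 block (25 at 31) → 175 left.
Fill Line 2 T1 block (20 at 26) → 155 left.
Fill Line 3 T2 block (25 at 25) → 130 left.
Line 19 T1 at 23: fill all 35 → 95 left.
Line 10 T1 at 21: fill all 25 → 70 left.
Line 4/T1 (19): +40 → 30 left.
Line 2/T2 (17): +15 → 15 left.
15 remain; put them into Line 4 T2 at 7.
Total = 31×25 + 26×20 + 25×25 + 23×35 + 21×25 + 19×40 + 17×15 + 7×15 = 4370.

4370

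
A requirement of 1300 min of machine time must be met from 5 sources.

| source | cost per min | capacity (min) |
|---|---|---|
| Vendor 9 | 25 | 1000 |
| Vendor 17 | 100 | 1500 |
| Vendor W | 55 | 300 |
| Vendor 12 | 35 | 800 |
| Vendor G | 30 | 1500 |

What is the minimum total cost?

34000

Fill from the cheapest source first.
Vendor 9 at 25: take all 1000 min ; 300 still needed.
Take 300 from Vendor G at 30 to finish.
Vendor 12, Vendor W, Vendor 17: unused.
Cost = 1000×25 + 300×30 = 34000.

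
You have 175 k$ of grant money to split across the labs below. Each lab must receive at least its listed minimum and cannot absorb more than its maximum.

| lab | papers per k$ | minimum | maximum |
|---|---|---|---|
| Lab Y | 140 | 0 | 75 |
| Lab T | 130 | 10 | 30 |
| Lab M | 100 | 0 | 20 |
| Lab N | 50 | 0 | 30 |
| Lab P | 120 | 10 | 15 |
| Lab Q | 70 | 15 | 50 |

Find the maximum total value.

Meeting every minimum uses 0+10+0+0+10+15 = 35 k$, leaving 140.
Order the labs by papers per k$: Lab Y 140 > Lab T 130 > Lab P 120 > Lab M 100 > Lab Q 70 > Lab N 50.
Lab Y: +75 to 75 (cap) ; 65 left.
Lab T takes 20 more to reach its cap of 30 ; 45 left.
Lab P takes 5 more to reach its cap of 15 ; 40 left.
Lab M: +20 to 20 (cap) ; 20 left.
Lab Q: +20 (room for 35) → 35. Pool exhausted.
Total = 140×75 + 130×30 + 100×20 + 120×15 + 70×35 = 20650.

20650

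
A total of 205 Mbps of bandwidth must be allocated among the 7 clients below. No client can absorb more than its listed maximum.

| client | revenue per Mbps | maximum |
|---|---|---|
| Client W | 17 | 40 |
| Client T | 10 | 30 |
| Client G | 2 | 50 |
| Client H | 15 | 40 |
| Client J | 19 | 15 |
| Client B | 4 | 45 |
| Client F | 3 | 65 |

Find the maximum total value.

2150

Order the clients by revenue per Mbps: Client J 19 > Client W 17 > Client H 15 > Client T 10 > Client B 4 > Client F 3 > Client G 2.
Client J takes 15 to reach its cap of 15 ; 190 left.
Give Client W 40 to hit its cap of 40 ; 150 left.
Give Client H 40 to hit its cap of 40 ; 110 left.
Client T takes 30 to reach its cap of 30 ; 80 left.
Give Client B 45 to hit its cap of 45 ; 35 left.
Client F has room for 65 but only 35 remain, so it gets 35.
Total = 17×40 + 10×30 + 15×40 + 19×15 + 4×45 + 3×35 = 2150.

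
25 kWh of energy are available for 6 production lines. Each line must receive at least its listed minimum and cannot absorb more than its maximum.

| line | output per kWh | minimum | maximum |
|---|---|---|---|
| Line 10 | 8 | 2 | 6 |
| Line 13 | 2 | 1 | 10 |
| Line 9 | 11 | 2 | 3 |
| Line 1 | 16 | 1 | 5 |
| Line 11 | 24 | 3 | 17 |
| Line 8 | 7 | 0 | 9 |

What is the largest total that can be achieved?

496

Meeting every minimum uses 2+1+2+1+3+0 = 9 kWh, leaving 16.
Order the production lines by output per kWh: Line 11 24 > Line 1 16 > Line 9 11 > Line 10 8 > Line 8 7 > Line 13 2.
Line 11 takes 14 more to reach its cap of 17 ; 2 left.
Line 1 has room for 4 more but only 2 remain, so it gets 3.
Total = 8×2 + 2×1 + 11×2 + 16×3 + 24×17 = 496.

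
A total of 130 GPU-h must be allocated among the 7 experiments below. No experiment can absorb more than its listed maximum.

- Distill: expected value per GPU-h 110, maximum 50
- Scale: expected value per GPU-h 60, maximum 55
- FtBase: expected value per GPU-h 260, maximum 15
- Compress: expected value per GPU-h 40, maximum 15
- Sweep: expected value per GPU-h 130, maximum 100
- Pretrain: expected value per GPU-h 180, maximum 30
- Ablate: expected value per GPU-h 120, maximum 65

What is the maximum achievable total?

Rank by expected value per GPU-h: FtBase 260 > Pretrain 180 > Sweep 130 > Ablate 120 > Distill 110 > Scale 60 > Compress 40.
FtBase: +15 to 15 (cap) ; 115 left.
Pretrain takes 30 to reach its cap of 30 ; 85 left.
Only 85 left; Sweep takes them to reach 85.
Total = 260×15 + 130×85 + 180×30 = 20350.

20350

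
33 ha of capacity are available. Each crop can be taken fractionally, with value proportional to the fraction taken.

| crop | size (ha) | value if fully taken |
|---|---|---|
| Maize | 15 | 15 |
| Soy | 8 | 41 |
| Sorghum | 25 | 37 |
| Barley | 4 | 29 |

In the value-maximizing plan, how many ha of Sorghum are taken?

21

Best value per unit of size first: Barley 29/4≈7.25, Soy 41/8≈5.12, Sorghum 37/25≈1.48, Maize 15/15≈1.
Barley: take in full, 4 ha for value 29 → 29 left.
Take all of Soy (8 ha, value 41) → 21 ha left.
Only 21 ha remain; take 21/25 of Sorghum for value 37×21/25 = 31.08.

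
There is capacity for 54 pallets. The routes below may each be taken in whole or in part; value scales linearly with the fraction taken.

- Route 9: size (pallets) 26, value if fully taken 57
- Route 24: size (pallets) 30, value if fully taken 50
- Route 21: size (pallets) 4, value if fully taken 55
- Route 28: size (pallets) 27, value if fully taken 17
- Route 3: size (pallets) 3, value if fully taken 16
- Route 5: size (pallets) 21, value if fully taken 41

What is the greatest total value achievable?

169

Rank by value-to-size ratio: Route 21 55/4≈13.8, Route 3 16/3≈5.33, Route 9 57/26≈2.19, Route 5 41/21≈1.95, Route 24 50/30≈1.67, Route 28 17/27≈0.63.
Route 21: take in full, 4 pallets for value 55 ; 50 left.
Route 3: take in full, 3 pallets for value 16 ; 47 left.
All 26 pallets of Route 9 fit (value 57) ; 21 remain.
Route 5: take in full, 21 pallets for value 41 ; 0 left.
Total value = 169.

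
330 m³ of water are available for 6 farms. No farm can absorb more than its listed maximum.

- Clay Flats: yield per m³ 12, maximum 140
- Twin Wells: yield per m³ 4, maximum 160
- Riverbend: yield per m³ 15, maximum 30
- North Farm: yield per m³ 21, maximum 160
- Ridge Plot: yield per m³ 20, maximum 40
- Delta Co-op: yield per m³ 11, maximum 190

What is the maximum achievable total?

Highest yield per m³ first: North Farm 21 > Ridge Plot 20 > Riverbend 15 > Clay Flats 12 > Delta Co-op 11 > Twin Wells 4.
North Farm: +160 to 160 (cap) → 170 left.
Give Ridge Plot 40 to hit its cap of 40 → 130 left.
Give Riverbend 30 to hit its cap of 30 → 100 left.
Only 100 left; Clay Flats takes them to reach 100.
Total = 12×100 + 15×30 + 21×160 + 20×40 = 5810.

5810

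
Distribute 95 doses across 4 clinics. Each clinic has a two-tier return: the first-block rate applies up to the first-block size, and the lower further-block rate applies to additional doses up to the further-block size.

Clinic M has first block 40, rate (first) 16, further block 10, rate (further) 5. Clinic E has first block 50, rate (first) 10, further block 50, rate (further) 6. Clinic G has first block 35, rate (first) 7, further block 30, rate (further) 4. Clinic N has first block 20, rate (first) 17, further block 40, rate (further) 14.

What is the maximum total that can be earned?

1470

Order all 8 blocks by rate: Clinic N/T1 17 > Clinic M/T1 16 > Clinic N/T2 14 > Clinic E/T1 10 > Clinic G/T1 7 > Clinic E/T2 6 > Clinic M/T2 5 > Clinic G/T2 4.
Clinic N/T1 (17): +20 — 75 left.
Clinic M/T1 (16): +40 — 35 left.
Clinic N T2 at 14: only 35 left, fill 35.
Total = 17×20 + 16×40 + 14×35 = 1470.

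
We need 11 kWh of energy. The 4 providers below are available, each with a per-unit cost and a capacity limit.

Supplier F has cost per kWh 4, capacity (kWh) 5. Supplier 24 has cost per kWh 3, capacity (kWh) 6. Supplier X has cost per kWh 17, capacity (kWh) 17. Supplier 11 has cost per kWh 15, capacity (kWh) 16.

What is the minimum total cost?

38

Fill from the cheapest provider first.
Take 6 from Supplier 24 at 3 → need 5 more.
Supplier F (4): use full 5 → 0 kWh to go.
Supplier 11, Supplier X: unused.
Cost = 6×3 + 5×4 = 38.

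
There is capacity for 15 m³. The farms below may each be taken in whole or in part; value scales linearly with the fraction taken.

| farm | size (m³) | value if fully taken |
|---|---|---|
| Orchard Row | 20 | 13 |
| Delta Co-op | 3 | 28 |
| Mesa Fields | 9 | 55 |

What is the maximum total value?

84.95

Best value per unit of size first: Delta Co-op 28/3≈9.33, Mesa Fields 55/9≈6.11, Orchard Row 13/20≈0.65.
Delta Co-op: take in full, 3 m³ for value 28 → 12 left.
Mesa Fields: take in full, 9 m³ for value 55 → 3 left.
Fill the last 3 m³ with part of Orchard Row: 3/20 of it earns 1.95.
Total value = 84.95.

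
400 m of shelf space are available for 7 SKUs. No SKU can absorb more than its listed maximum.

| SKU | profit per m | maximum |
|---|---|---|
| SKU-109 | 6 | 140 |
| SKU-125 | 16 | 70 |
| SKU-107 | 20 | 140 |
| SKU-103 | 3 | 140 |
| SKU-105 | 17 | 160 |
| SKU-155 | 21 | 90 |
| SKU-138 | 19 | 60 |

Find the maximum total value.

7700

Rank by profit per m: SKU-155 21 > SKU-107 20 > SKU-138 19 > SKU-105 17 > SKU-125 16 > SKU-109 6 > SKU-103 3.
SKU-155: +90 to 90 (cap) ; 310 left.
SKU-107 takes 140 to reach its cap of 140 ; 170 left.
Give SKU-138 60 to hit its cap of 60 ; 110 left.
SKU-105: +110 (room for 160) → 110. Pool exhausted.
Total = 20×140 + 17×110 + 21×90 + 19×60 = 7700.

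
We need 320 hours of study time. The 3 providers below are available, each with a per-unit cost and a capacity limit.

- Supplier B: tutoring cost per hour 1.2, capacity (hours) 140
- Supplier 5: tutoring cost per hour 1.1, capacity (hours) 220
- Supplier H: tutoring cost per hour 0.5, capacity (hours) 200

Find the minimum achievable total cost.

232

Fill from the cheapest provider first.
Supplier H (0.5): use full 200 → 120 hours to go.
Take 120 from Supplier 5 at 1.1 to finish.
Supplier B: unused.
Cost = 200×0.5 + 120×1.1 = 232.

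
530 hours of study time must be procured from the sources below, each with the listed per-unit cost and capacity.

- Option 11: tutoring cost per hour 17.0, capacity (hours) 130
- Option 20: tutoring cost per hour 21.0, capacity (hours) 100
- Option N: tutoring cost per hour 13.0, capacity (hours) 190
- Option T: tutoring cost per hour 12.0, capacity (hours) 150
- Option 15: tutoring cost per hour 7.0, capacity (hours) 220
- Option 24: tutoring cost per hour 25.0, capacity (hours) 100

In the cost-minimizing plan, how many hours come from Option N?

Fill from the cheapest source first.
Take 220 from Option 15 at 7.0 → need 310 more.
Take 150 from Option T at 12.0 → need 160 more.
Take 160 from Option N at 13.0 to finish.
Option 11, Option 20, Option 24: unused.

160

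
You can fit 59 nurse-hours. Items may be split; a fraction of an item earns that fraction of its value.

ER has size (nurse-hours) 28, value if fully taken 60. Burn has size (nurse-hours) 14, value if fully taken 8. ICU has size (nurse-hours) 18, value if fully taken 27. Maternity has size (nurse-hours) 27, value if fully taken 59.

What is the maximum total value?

125

Sort by value density: Maternity 59/27≈2.19, ER 60/28≈2.14, ICU 27/18≈1.5, Burn 8/14≈0.571.
Take all of Maternity (27 nurse-hours, value 59) → 32 nurse-hours left.
Take all of ER (28 nurse-hours, value 60) → 4 nurse-hours left.
4 nurse-hours left: a 4/18 share of ICU gives 27×4/18 = 6.
Total value = 125.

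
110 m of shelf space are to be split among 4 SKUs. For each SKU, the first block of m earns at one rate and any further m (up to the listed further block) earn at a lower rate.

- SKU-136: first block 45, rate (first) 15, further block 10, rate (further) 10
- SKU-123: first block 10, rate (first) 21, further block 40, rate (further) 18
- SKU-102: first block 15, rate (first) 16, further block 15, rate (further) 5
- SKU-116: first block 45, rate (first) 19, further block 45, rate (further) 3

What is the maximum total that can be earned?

2025

Rank every tier by rate: SKU-123/T1 21 > SKU-116/T1 19 > SKU-123/T2 18 > SKU-102/T1 16 > SKU-136/T1 15 > SKU-136/T2 10 > SKU-102/T2 5 > SKU-116/T2 3.
SKU-123 T1 at 21: fill all 10 — 100 left.
Fill SKU-116 T1 block (45 at 19) — 55 left.
Fill SKU-123 T2 block (40 at 18) — 15 left.
SKU-102/T1 (16): +15 — 0 left.
Total = 21×10 + 19×45 + 18×40 + 16×15 = 2025.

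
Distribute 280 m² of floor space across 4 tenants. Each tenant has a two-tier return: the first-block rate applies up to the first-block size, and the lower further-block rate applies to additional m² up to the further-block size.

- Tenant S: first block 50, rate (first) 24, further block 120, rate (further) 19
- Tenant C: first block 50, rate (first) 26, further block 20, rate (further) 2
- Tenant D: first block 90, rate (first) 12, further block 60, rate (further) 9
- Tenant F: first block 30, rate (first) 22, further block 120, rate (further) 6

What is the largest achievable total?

Treat each block as its own option and order by rate: Tenant C/first 26 > Tenant S/first 24 > Tenant F/first 22 > Tenant S/second 19 > Tenant D/first 12 > Tenant D/second 9 > Tenant F/second 6 > Tenant C/second 2.
Fill Tenant C first block (50 at 26) → 230 left.
Fill Tenant S first block (50 at 24) → 180 left.
Fill Tenant F first block (30 at 22) → 150 left.
Fill Tenant S second block (120 at 19) → 30 left.
Tenant D/first: +30 of 90 at 12; pool empty.
Total = 26×50 + 24×50 + 22×30 + 19×120 + 12×30 = 5800.

5800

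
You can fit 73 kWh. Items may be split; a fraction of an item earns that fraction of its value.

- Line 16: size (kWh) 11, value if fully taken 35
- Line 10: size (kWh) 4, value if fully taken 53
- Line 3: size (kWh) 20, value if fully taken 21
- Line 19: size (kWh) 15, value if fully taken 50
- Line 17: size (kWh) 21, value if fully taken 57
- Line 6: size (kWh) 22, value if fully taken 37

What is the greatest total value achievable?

Rank by value-to-size ratio: Line 10 53/4≈13.2, Line 19 50/15≈3.33, Line 16 35/11≈3.18, Line 17 57/21≈2.71, Line 6 37/22≈1.68, Line 3 21/20≈1.05.
All 4 kWh of Line 10 fit (value 53) → 69 remain.
All 15 kWh of Line 19 fit (value 50) → 54 remain.
Take all of Line 16 (11 kWh, value 35) → 43 kWh left.
All 21 kWh of Line 17 fit (value 57) → 22 remain.
Line 6: take in full, 22 kWh for value 37 → 0 left.
Total value = 232.

232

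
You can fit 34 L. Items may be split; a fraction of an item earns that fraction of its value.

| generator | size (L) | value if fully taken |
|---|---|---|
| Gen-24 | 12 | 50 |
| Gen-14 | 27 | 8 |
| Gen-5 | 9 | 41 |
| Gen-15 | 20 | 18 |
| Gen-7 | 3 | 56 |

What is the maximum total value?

Sort by value density: Gen-7 56/3≈18.7, Gen-5 41/9≈4.56, Gen-24 50/12≈4.17, Gen-15 18/20≈0.9, Gen-14 8/27≈0.296.
Take all of Gen-7 (3 L, value 56) — 31 L left.
Take all of Gen-5 (9 L, value 41) — 22 L left.
Gen-24: take in full, 12 L for value 50 — 10 left.
Fill the last 10 L with part of Gen-15: 10/20 of it earns 9.
Total value = 156.

156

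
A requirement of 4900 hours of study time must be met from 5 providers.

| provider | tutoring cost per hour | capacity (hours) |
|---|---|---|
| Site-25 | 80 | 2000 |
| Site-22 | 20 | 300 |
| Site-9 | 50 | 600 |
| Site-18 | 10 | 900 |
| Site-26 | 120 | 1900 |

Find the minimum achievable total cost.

337000

Cheapest first:
Site-18 (10): use full 900 → 4000 hours to go.
Site-22 (20): use full 300 → 3700 hours to go.
Site-9 at 50: take all 600 hours → 3100 still needed.
Take 2000 from Site-25 at 80 → need 1100 more.
Site-26 at 120: take 1100 of its 1900 → requirement met.
Cost = 900×10 + 300×20 + 600×50 + 2000×80 + 1100×120 = 337000.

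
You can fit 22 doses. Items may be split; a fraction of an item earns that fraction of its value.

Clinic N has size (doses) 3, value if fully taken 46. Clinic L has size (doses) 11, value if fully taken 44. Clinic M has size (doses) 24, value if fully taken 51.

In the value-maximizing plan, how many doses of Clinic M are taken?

Rank by value-to-size ratio: Clinic N 46/3≈15.3, Clinic L 44/11≈4, Clinic M 51/24≈2.12.
Clinic N: take in full, 3 doses for value 46 → 19 left.
Clinic L: take in full, 11 doses for value 44 → 8 left.
Only 8 doses remain; take 8/24 of Clinic M for value 51×8/24 = 17.

8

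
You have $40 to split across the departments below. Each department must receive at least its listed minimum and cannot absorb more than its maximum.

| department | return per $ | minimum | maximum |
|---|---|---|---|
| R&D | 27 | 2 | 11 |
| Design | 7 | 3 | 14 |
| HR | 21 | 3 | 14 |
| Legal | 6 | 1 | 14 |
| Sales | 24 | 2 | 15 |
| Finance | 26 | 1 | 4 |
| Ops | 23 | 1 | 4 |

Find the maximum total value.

Meeting every minimum uses 2+3+3+1+2+1+1 = 13 $, leaving 27.
Highest return per $ first: R&D 27 > Finance 26 > Sales 24 > Ops 23 > HR 21 > Design 7 > Legal 6.
R&D takes 9 more to reach its cap of 11 → 18 left.
Give Finance 3 more to hit its cap of 4 → 15 left.
Give Sales 13 more to hit its cap of 15 → 2 left.
Ops has room for 3 more but only 2 remain, so it gets 3.
Total = 27×11 + 7×3 + 21×3 + 6×1 + 24×15 + 26×4 + 23×3 = 920.

920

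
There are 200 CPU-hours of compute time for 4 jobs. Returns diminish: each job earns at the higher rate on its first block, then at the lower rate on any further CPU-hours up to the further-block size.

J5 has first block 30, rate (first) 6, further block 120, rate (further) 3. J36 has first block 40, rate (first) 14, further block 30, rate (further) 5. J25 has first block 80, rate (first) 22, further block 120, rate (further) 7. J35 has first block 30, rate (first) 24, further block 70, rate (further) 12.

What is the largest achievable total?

3640

Treat each block as its own option and order by rate: J35/first 24 > J25/first 22 > J36/first 14 > J35/second 12 > J25/second 7 > J5/first 6 > J36/second 5 > J5/second 3.
J35 first at 24: fill all 30 → 170 left.
J25 first at 22: fill all 80 → 90 left.
J36/first (14): +40 → 50 left.
J35/second: +50 of 70 at 12; pool empty.
Total = 24×30 + 22×80 + 14×40 + 12×50 = 3640.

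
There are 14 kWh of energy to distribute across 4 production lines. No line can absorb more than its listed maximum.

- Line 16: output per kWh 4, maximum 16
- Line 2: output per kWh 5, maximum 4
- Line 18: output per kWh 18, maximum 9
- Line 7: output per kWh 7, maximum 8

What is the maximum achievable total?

Order the production lines by output per kWh: Line 18 18 > Line 7 7 > Line 2 5 > Line 16 4.
Give Line 18 9 to hit its cap of 9 ; 5 left.
Line 7 has room for 8 but only 5 remain, so it gets 5.
Total = 18×9 + 7×5 = 197.

197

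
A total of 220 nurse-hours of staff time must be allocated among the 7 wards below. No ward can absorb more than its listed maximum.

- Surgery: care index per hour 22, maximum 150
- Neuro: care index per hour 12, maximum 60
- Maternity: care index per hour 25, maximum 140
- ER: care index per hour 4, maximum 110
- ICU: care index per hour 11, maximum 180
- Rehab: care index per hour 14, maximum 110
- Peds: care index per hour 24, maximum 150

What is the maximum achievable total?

5420

Order the wards by care index per hour: Maternity 25 > Peds 24 > Surgery 22 > Rehab 14 > Neuro 12 > ICU 11 > ER 4.
Give Maternity 140 to hit its cap of 140 ; 80 left.
Only 80 left; Peds takes them to reach 80.
Total = 25×140 + 24×80 = 5420.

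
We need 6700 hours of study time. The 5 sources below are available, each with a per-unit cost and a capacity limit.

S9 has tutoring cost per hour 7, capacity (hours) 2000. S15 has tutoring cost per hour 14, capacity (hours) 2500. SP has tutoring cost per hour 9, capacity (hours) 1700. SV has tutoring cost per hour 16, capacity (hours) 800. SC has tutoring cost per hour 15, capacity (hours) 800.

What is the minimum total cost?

Use sources in increasing cost order.
S9 at 7: take all 2000 hours — 4700 still needed.
Take 1700 from SP at 9 — need 3000 more.
S15 (14): use full 2500 — 500 hours to go.
SC at 15: take 500 of its 800 — requirement met.
SV: unused.
Cost = 2000×7 + 1700×9 + 2500×14 + 500×15 = 71800.

71800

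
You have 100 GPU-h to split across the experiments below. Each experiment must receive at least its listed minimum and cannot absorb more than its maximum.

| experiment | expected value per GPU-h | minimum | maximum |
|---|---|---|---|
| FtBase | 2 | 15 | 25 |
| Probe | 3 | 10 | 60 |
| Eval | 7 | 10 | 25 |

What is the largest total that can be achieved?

Meeting every minimum uses 15+10+10 = 35 GPU-h, leaving 65.
Order the experiments by expected value per GPU-h: Eval 7 > Probe 3 > FtBase 2.
Give Eval 15 more to hit its cap of 25 ; 50 left.
Probe takes 50 more to reach its cap of 60 ; 0 left.
Total = 2×15 + 3×60 + 7×25 = 385.

385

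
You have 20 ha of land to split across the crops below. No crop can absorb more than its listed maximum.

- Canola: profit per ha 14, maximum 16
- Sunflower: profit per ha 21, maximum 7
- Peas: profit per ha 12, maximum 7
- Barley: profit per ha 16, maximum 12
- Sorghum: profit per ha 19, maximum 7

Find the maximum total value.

Highest profit per ha first: Sunflower 21 > Sorghum 19 > Barley 16 > Canola 14 > Peas 12.
Give Sunflower 7 to hit its cap of 7 ; 13 left.
Sorghum: +7 to 7 (cap) ; 6 left.
Barley: +6 (room for 12) → 6. Pool exhausted.
Total = 21×7 + 16×6 + 19×7 = 376.

376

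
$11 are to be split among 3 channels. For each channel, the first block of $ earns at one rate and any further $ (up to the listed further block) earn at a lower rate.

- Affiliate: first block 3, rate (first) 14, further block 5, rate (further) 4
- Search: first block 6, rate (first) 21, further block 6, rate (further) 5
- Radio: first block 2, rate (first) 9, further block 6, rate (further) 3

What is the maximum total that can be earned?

186

Treat each block as its own option and order by rate: Search/tier1 21 > Affiliate/tier1 14 > Radio/tier1 9 > Search/tier2 5 > Affiliate/tier2 4 > Radio/tier2 3.
Search/tier1 (21): +6 ; 5 left.
Fill Affiliate tier1 block (3 at 14) ; 2 left.
Fill Radio tier1 block (2 at 9) ; 0 left.
Total = 21×6 + 14×3 + 9×2 = 186.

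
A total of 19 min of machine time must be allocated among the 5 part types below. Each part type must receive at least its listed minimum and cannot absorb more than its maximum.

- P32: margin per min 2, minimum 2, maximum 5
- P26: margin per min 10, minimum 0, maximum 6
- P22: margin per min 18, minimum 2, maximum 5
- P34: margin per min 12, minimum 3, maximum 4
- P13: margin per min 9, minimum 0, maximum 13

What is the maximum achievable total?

220

Meeting every minimum uses 2+0+2+3+0 = 7 min, leaving 12.
Highest margin per min first: P22 18 > P34 12 > P26 10 > P13 9 > P32 2.
P22: +3 to 5 (cap) → 9 left.
P34 takes 1 more to reach its cap of 4 → 8 left.
P26: +6 to 6 (cap) → 2 left.
Only 2 left; P13 takes them to reach 2.
Total = 2×2 + 10×6 + 18×5 + 12×4 + 9×2 = 220.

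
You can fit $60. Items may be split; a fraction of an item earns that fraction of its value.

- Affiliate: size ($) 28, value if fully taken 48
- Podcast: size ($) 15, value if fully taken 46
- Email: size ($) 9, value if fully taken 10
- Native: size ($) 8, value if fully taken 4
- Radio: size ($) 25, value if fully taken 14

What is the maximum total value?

108.48

Best value per unit of size first: Podcast 46/15≈3.07, Affiliate 48/28≈1.71, Email 10/9≈1.11, Radio 14/25≈0.56, Native 4/8≈0.5.
Podcast: take in full, 15 $ for value 46 → 45 left.
Take all of Affiliate (28 $, value 48) → 17 $ left.
All 9 $ of Email fit (value 10) → 8 remain.
Only 8 $ remain; take 8/25 of Radio for value 14×8/25 = 4.48.
Total value = 108.48.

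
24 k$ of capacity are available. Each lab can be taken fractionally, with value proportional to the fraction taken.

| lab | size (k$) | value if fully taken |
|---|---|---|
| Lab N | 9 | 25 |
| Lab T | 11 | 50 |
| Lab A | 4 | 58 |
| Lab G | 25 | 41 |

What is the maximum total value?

Sort by value density: Lab A 58/4≈14.5, Lab T 50/11≈4.55, Lab N 25/9≈2.78, Lab G 41/25≈1.64.
All 4 k$ of Lab A fit (value 58) — 20 remain.
Lab T: take in full, 11 k$ for value 50 — 9 left.
Take all of Lab N (9 k$, value 25) — 0 k$ left.
Total value = 133.

133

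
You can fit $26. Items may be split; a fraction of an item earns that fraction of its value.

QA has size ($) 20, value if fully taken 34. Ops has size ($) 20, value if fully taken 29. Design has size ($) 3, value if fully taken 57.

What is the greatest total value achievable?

Sort by value density: Design 57/3≈19, QA 34/20≈1.7, Ops 29/20≈1.45.
Design: take in full, 3 $ for value 57 → 23 left.
Take all of QA (20 $, value 34) → 3 $ left.
Fill the last 3 $ with part of Ops: 3/20 of it earns 4.35.
Total value = 95.35.

95.35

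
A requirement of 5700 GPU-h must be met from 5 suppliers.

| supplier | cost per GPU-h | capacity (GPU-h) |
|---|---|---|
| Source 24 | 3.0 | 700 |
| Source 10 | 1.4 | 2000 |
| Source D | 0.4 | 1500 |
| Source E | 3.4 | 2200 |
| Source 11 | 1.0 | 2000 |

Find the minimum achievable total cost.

6000

Use suppliers in increasing cost order.
Take 1500 from Source D at 0.4 — need 4200 more.
Take 2000 from Source 11 at 1.0 — need 2200 more.
Source 10 (1.4): use full 2000 — 200 GPU-h to go.
Source 24 (3.0): take the remaining 200 — done.
Source E: unused.
Cost = 1500×0.4 + 2000×1.0 + 2000×1.4 + 200×3.0 = 6000.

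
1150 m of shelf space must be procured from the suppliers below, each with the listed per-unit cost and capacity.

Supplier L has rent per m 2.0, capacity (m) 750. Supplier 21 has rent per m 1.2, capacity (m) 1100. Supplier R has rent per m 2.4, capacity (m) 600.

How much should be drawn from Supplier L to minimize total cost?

Fill from the cheapest supplier first.
Supplier 21 (1.2): use full 1100 — 50 m to go.
Supplier L (2.0): take the remaining 50 — done.
Supplier R: unused.

50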